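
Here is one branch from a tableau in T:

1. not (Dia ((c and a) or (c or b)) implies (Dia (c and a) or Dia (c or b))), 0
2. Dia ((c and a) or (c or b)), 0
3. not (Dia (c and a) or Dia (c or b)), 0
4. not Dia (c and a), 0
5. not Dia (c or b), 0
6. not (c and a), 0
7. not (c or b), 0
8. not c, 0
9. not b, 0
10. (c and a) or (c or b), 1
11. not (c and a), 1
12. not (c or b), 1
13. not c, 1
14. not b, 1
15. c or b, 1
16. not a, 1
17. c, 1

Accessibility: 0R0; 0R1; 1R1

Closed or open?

Both c and not c appear at 1.

Yes, closed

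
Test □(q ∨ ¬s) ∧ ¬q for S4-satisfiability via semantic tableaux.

1. □(q ∨ ¬s) ∧ ¬q, u
2. □(q ∨ ¬s), u
3. ¬q, u
4. q ∨ ¬s, u
5. ¬s, u
Accessibility: uRu

Yes, satisfiable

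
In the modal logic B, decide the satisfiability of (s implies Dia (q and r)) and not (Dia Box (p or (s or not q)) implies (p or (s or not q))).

No, unsatisfiable

1. (s implies Dia (q and r)) and not (Dia Box (p or (s or not q)) implies (p or (s or not q))), 0
2. s implies Dia (q and r), 0
3. not (Dia Box (p or (s or not q)) implies (p or (s or not q))), 0
4. Dia Box (p or (s or not q)), 0
5. not (p or (s or not q)), 0
6. not p, 0
7. not (s or not q), 0
8. not s, 0
9. q, 0
10. Dia (q and r), 0
11. Box (p or (s or not q)), 1
12. p or (s or not q), 0
13. p or (s or not q), 1
14. s or not q, 0
15. s or not q, 1
16. not q, 0
Accessibility: 0R0, 0R1, 1R0, 1R1
Branch closes: q and not q both at 0.
(One branch shown.) All branches close.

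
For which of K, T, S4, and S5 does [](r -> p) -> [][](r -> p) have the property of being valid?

S4, S5

S4-tableau for the negation ~([](r -> p) -> [][](r -> p)):
1. ~([](r -> p) -> [][](r -> p)), u
2. [](r -> p), u
3. ~[][](r -> p), u
4. r -> p, u
5. p, u
6. ~[](r -> p), v
7. r -> p, v
8. p, v
9. ~(r -> p), w
10. r, w
11. ~p, w
12. r -> p, w
13. p, w
Accessibility: uRu, uRv, uRw, vRv, vRw, wRw
Branch closes: p and ~p both at w.
Every branch closes (one shown): valid in S4, hence also in S5 (every theorem of S4 is a theorem of S5).
T-tableau for the negation ~([](r -> p) -> [][](r -> p)):
1. ~([](r -> p) -> [][](r -> p)), u
2. [](r -> p), u
3. ~[][](r -> p), u
4. r -> p, u
5. p, u
6. ~[](r -> p), v
7. r -> p, v
8. p, v
9. ~(r -> p), w
10. r, w
11. ~p, w
Accessibility: uRu, uRv, vRv, vRw, wRw
Complete open branch: countermodel on a T-frame, so not valid in T, nor in K (the same frame is also a K-frame).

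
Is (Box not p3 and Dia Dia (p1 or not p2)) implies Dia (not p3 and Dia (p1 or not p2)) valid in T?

Valid in T

Tableau for the negation not ((Box not p3 and Dia Dia (p1 or not p2)) implies Dia (not p3 and Dia (p1 or not p2))):
1. not ((Box not p3 and Dia Dia (p1 or not p2)) implies Dia (not p3 and Dia (p1 or not p2))), w0
2. Box not p3 and Dia Dia (p1 or not p2), w0
3. not Dia (not p3 and Dia (p1 or not p2)), w0
4. Box not p3, w0
5. Dia Dia (p1 or not p2), w0
6. not (not p3 and Dia (p1 or not p2)), w0
7. not p3, w0
8. not Dia (p1 or not p2), w0
9. not (p1 or not p2), w0
10. not p1, w0
11. p2, w0
12. Dia (p1 or not p2), w1
13. not (not p3 and Dia (p1 or not p2)), w1
14. not p3, w1
15. not (p1 or not p2), w1
16. not p1, w1
17. p2, w1
18. not Dia (p1 or not p2), w1
19. p1 or not p2, w2
20. not (p1 or not p2), w2
21. not p1, w2
22. p2, w2
23. not p2, w2
Accessibility: w0Rw0, w0Rw1, w1Rw1, w1Rw2, w2Rw2
Branch closes: p2 and not p2 both at w2.
Every branch of the negation's tableau closes; the branch above is one of them.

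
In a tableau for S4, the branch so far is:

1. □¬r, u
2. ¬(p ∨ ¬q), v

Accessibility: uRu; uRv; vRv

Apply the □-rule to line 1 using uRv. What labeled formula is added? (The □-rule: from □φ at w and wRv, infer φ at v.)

¬r, v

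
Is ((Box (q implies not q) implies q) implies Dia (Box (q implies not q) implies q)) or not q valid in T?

Valid in T

Tableau for the negation not (((Box (q implies not q) implies q) implies Dia (Box (q implies not q) implies q)) or not q):
1. not (((Box (q implies not q) implies q) implies Dia (Box (q implies not q) implies q)) or not q), u
2. not ((Box (q implies not q) implies q) implies Dia (Box (q implies not q) implies q)), u
3. q, u
4. Box (q implies not q) implies q, u
5. not Dia (Box (q implies not q) implies q), u
6. not (Box (q implies not q) implies q), u
7. Box (q implies not q), u
8. not q, u
Accessibility: uRu
Branch closes: q and not q both at u.
Every branch of the negation's tableau closes; the branch above is one of them.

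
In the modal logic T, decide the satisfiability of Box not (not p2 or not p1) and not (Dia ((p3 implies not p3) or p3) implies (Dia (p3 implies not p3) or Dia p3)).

1. Box not (not p2 or not p1) and not (Dia ((p3 implies not p3) or p3) implies (Dia (p3 implies not p3) or Dia p3)), w0
2. Box not (not p2 or not p1), w0
3. not (Dia ((p3 implies not p3) or p3) implies (Dia (p3 implies not p3) or Dia p3)), w0
4. Dia ((p3 implies not p3) or p3), w0
5. not (Dia (p3 implies not p3) or Dia p3), w0
6. not Dia (p3 implies not p3), w0
7. not Dia p3, w0
8. not (not p2 or not p1), w0
9. p2, w0
10. p1, w0
11. not (p3 implies not p3), w0
12. p3, w0
13. not p3, w0
Accessibility: w0Rw0
Branch closes: p3 and not p3 both at w0.
Every branch closes; the branch above is one of them.

Unsatisfiable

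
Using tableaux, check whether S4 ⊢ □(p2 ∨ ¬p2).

Valid

Tableau for the negation ¬□(p2 ∨ ¬p2):
1. ¬□(p2 ∨ ¬p2), u
2. ¬(p2 ∨ ¬p2), v
3. ¬p2, v
4. p2, v
Accessibility: uRu, uRv, vRv
Branch closes: p2 and ¬p2 both at v.
Every branch of the negation's tableau closes; the branch above is one of them.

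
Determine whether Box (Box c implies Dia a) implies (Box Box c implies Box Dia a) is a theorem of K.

Valid in K

Tableau for the negation not (Box (Box c implies Dia a) implies (Box Box c implies Box Dia a)):
1. not (Box (Box c implies Dia a) implies (Box Box c implies Box Dia a)), u
2. Box (Box c implies Dia a), u
3. not (Box Box c implies Box Dia a), u
4. Box Box c, u
5. not Box Dia a, u
6. not Dia a, v
7. Box c implies Dia a, v
8. Box c, v
9. not Box c, v
10. not c, w
11. not a, w
12. c, w
Accessibility: uRv, vRw
Branch closes: c and not c both at w.
All branches of the negation close; one closing branch shown above.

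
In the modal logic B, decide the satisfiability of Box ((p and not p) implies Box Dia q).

1. Box ((p and not p) implies Box Dia q), w0
2. (p and not p) implies Box Dia q, w0
3. Box Dia q, w0
4. Dia q, w0
5. q, w1
6. (p and not p) implies Box Dia q, w1
7. Dia q, w1
8. Box Dia q, w1
9. q, w2
10. Dia q, w2
11. q, w3
Accessibility: w0Rw0, w0Rw1, w1Rw0, w1Rw1, w1Rw2, w2Rw1, w2Rw2, w2Rw3, w3Rw2, w3Rw3

Satisfiable (open branch found)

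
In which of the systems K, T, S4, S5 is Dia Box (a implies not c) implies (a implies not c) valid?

S4-tableau for the negation not (Dia Box (a implies not c) implies (a implies not c)):
1. not (Dia Box (a implies not c) implies (a implies not c)), w0
2. Dia Box (a implies not c), w0
3. not (a implies not c), w0
4. a, w0
5. c, w0
6. Box (a implies not c), w1
7. a implies not c, w1
8. not c, w1
Accessibility: w0Rw0, w0Rw1, w1Rw1
Complete open branch: countermodel on an S4-frame, so not valid in S4, nor in K, T (the same frame is also a K-frame and a T-frame).
S5-tableau for the negation not (Dia Box (a implies not c) implies (a implies not c)):
1. not (Dia Box (a implies not c) implies (a implies not c)), w0
2. Dia Box (a implies not c), w0
3. not (a implies not c), w0
4. a, w0
5. c, w0
6. Box (a implies not c), w1
7. a implies not c, w0
8. a implies not c, w1
9. not c, w0
Accessibility: w0Rw0, w0Rw1, w1Rw0, w1Rw1
Branch closes: c and not c both at w0.
Every branch closes (one shown): valid in S5.

S5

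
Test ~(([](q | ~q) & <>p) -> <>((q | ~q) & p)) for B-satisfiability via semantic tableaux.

1. ~(([](q | ~q) & <>p) -> <>((q | ~q) & p)), 0
2. [](q | ~q) & <>p, 0   [~->-rule on 1]
3. ~<>((q | ~q) & p), 0   [~->-rule on 1]
4. [](q | ~q), 0   [&-rule on 2]
5. <>p, 0   [&-rule on 2]
6. ~((q | ~q) & p), 0   [~<>-rule on 3 via 0R0]
7. q | ~q, 0   [[]-rule on 4 via 0R0]
8. ~p, 0   [~&-rule on 6 (branches; this branch)]
9. ~q, 0   [|-rule on 7 (branches; this branch)]
10. p, 1   [<>-rule on 5: fresh world 1, 0R1]
11. ~((q | ~q) & p), 1   [~<>-rule on 3 via 0R1]
12. q | ~q, 1   [[]-rule on 4 via 0R1]
13. ~(q | ~q), 1   [~&-rule on 11 (branches; this branch)]
14. ~q, 1   [~|-rule on 13]
15. q, 1   [~|-rule on 13]
Accessibility: 0R0, 0R1, 1R0, 1R1
Branch closes: q and ~q both at 1.
(One branch shown.) All branches close.

Unsatisfiable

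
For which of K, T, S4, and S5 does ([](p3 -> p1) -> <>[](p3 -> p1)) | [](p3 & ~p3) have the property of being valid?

T, S4, S5

K-tableau for the negation ~(([](p3 -> p1) -> <>[](p3 -> p1)) | [](p3 & ~p3)):
1. ~(([](p3 -> p1) -> <>[](p3 -> p1)) | [](p3 & ~p3)), 0
2. ~([](p3 -> p1) -> <>[](p3 -> p1)), 0
3. ~[](p3 & ~p3), 0
4. [](p3 -> p1), 0
5. ~<>[](p3 -> p1), 0
6. ~(p3 & ~p3), 1
7. p3 -> p1, 1
8. ~[](p3 -> p1), 1
9. p3, 1
10. p1, 1
11. ~(p3 -> p1), 2
12. p3, 2
13. ~p1, 2
Accessibility: 0R1, 1R2
Complete open branch: countermodel on a K-frame, so not valid in K.
T-tableau for the negation ~(([](p3 -> p1) -> <>[](p3 -> p1)) | [](p3 & ~p3)):
1. ~(([](p3 -> p1) -> <>[](p3 -> p1)) | [](p3 & ~p3)), 0
2. ~([](p3 -> p1) -> <>[](p3 -> p1)), 0
3. ~[](p3 & ~p3), 0
4. [](p3 -> p1), 0
5. ~<>[](p3 -> p1), 0
6. p3 -> p1, 0
7. ~[](p3 -> p1), 0
8. p1, 0
9. ~(p3 & ~p3), 1
10. p3 -> p1, 1
11. ~[](p3 -> p1), 1
12. p3, 1
13. p1, 1
14. ~(p3 -> p1), 2
15. p3, 2
16. ~p1, 2
17. p3 -> p1, 2
18. ~[](p3 -> p1), 2
19. p1, 2
Accessibility: 0R0, 0R1, 0R2, 1R1, 2R2
Branch closes: p1 and ~p1 both at 2.
Every branch closes (one shown): valid in T, hence also in S4, S5 (every theorem of T is a theorem of S4 and S5).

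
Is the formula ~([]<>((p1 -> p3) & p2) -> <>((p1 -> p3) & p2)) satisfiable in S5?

Unsatisfiable (every branch closes)

1. ~([]<>((p1 -> p3) & p2) -> <>((p1 -> p3) & p2)), u
2. []<>((p1 -> p3) & p2), u
3. ~<>((p1 -> p3) & p2), u
4. <>((p1 -> p3) & p2), u
5. ~((p1 -> p3) & p2), u
6. ~(p1 -> p3), u
7. p1, u
8. ~p3, u
9. (p1 -> p3) & p2, v
10. p1 -> p3, v
11. p2, v
12. <>((p1 -> p3) & p2), v
13. ~((p1 -> p3) & p2), v
14. p3, v
15. ~(p1 -> p3), v
16. p1, v
17. ~p3, v
Accessibility: uRu, uRv, vRu, vRv
Branch closes: p3 and ~p3 both at v.
All branches of the tableau close; one closing branch shown above.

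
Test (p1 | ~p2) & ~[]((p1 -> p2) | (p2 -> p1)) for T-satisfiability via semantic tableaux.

No, unsatisfiable

1. (p1 | ~p2) & ~[]((p1 -> p2) | (p2 -> p1)), w0
2. p1 | ~p2, w0   [&-rule on 1]
3. ~[]((p1 -> p2) | (p2 -> p1)), w0   [&-rule on 1]
4. ~p2, w0   [|-rule on 2 (branches; this branch)]
5. ~((p1 -> p2) | (p2 -> p1)), w1   [~[]-rule on 3: fresh world w1, w0Rw1]
6. ~(p1 -> p2), w1   [~|-rule on 5]
7. ~(p2 -> p1), w1   [~|-rule on 5]
8. p1, w1   [~->-rule on 6]
9. ~p2, w1   [~->-rule on 6]
10. p2, w1   [~->-rule on 7]
11. ~p1, w1   [~->-rule on 7]
Accessibility: w0Rw0, w0Rw1, w1Rw1
Branch closes: p2 and ~p2 both at w1.
(One branch shown.) All branches close.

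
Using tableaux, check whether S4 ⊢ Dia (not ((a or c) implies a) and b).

No, not valid

Tableau for the negation not Dia (not ((a or c) implies a) and b):
1. not Dia (not ((a or c) implies a) and b), u
2. not (not ((a or c) implies a) and b), u
3. not b, u
Accessibility: uRu
The negation has an open branch (countermodel exists).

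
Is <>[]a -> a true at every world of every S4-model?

Tableau for the negation ~(<>[]a -> a):
1. ~(<>[]a -> a), 0
2. <>[]a, 0   [~->-rule on 1]
3. ~a, 0   [~->-rule on 1]
4. []a, 1   [<>-rule on 2: fresh world 1, 0R1]
5. a, 1   [[]-rule on 4 via 1R1]
Accessibility: 0R0, 0R1, 1R1
The negation has an open branch (countermodel exists).

No, not valid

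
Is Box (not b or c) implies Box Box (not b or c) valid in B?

Tableau for the negation not (Box (not b or c) implies Box Box (not b or c)):
1. not (Box (not b or c) implies Box Box (not b or c)), 0
2. Box (not b or c), 0
3. not Box Box (not b or c), 0
4. not b or c, 0
5. c, 0
6. not Box (not b or c), 1
7. not b or c, 1
8. c, 1
9. not (not b or c), 2
10. b, 2
11. not c, 2
Accessibility: 0R0, 0R1, 1R0, 1R1, 1R2, 2R1, 2R2
The negation has an open branch (countermodel exists).

Invalid (countermodel exists)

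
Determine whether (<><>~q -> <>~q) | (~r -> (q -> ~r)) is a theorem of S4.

Valid in S4

Tableau for the negation ~((<><>~q -> <>~q) | (~r -> (q -> ~r))):
1. ~((<><>~q -> <>~q) | (~r -> (q -> ~r))), w0
2. ~(<><>~q -> <>~q), w0   [~|-rule on 1]
3. ~(~r -> (q -> ~r)), w0   [~|-rule on 1]
4. <><>~q, w0   [~->-rule on 2]
5. ~<>~q, w0   [~->-rule on 2]
6. ~r, w0   [~->-rule on 3]
7. ~(q -> ~r), w0   [~->-rule on 3]
8. q, w0   [~->-rule on 7]
9. r, w0   [~->-rule on 7]
Accessibility: w0Rw0
Branch closes: r and ~r both at w0.
All branches of the negation close; one closing branch shown above.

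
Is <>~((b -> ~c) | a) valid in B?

Not valid

Tableau for the negation ~<>~((b -> ~c) | a):
1. ~<>~((b -> ~c) | a), 0
2. (b -> ~c) | a, 0   [~<>-rule on 1 via 0R0]
3. a, 0   [|-rule on 2 (branches; this branch)]
Accessibility: 0R0
The negation has an open branch (countermodel exists).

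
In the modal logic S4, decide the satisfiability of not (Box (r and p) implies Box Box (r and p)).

No, unsatisfiable

1. not (Box (r and p) implies Box Box (r and p)), u
2. Box (r and p), u
3. not Box Box (r and p), u
4. r and p, u
5. r, u
6. p, u
7. not Box (r and p), v
8. r and p, v
9. r, v
10. p, v
11. not (r and p), w
12. r and p, w
13. r, w
14. p, w
15. not p, w
Accessibility: uRu, uRv, uRw, vRv, vRw, wRw
Branch closes: p and not p both at w.
(One branch shown.) All branches close.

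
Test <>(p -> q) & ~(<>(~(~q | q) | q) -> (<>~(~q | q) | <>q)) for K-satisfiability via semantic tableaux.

Unsatisfiable

1. <>(p -> q) & ~(<>(~(~q | q) | q) -> (<>~(~q | q) | <>q)), u
2. <>(p -> q), u   [&-rule on 1]
3. ~(<>(~(~q | q) | q) -> (<>~(~q | q) | <>q)), u   [&-rule on 1]
4. <>(~(~q | q) | q), u   [~->-rule on 3]
5. ~(<>~(~q | q) | <>q), u   [~->-rule on 3]
6. ~<>~(~q | q), u   [~|-rule on 5]
7. ~<>q, u   [~|-rule on 5]
8. p -> q, v   [<>-rule on 2: fresh world v, uRv]
9. ~q | q, v   [~<>-rule on 6 via uRv]
10. ~q, v   [~<>-rule on 7 via uRv]
11. ~p, v   [->-rule on 8 (branches; this branch)]
12. ~(~q | q) | q, w   [<>-rule on 4: fresh world w, uRw]
13. ~q | q, w   [~<>-rule on 6 via uRw]
14. ~q, w   [~<>-rule on 7 via uRw]
15. ~(~q | q), w   [|-rule on 12 (branches; this branch)]
16. q, w   [~|-rule on 15]
Accessibility: uRv, uRw
Branch closes: q and ~q both at w.
All branches of the tableau close; one closing branch shown above.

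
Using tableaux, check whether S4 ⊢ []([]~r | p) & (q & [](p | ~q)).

No, not valid

Tableau for the negation ~([]([]~r | p) & (q & [](p | ~q))):
1. ~([]([]~r | p) & (q & [](p | ~q))), w0
2. ~(q & [](p | ~q)), w0   [~&-rule on 1 (branches; this branch)]
3. ~[](p | ~q), w0   [~&-rule on 2 (branches; this branch)]
4. ~(p | ~q), w1   [~[]-rule on 3: fresh world w1, w0Rw1]
5. ~p, w1   [~|-rule on 4]
6. q, w1   [~|-rule on 4]
Accessibility: w0Rw0, w0Rw1, w1Rw1
The negation has an open branch (countermodel exists).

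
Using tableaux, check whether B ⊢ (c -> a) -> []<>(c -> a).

Tableau for the negation ~((c -> a) -> []<>(c -> a)):
1. ~((c -> a) -> []<>(c -> a)), 0
2. c -> a, 0   [~->-rule on 1]
3. ~[]<>(c -> a), 0   [~->-rule on 1]
4. a, 0   [->-rule on 2 (branches; this branch)]
5. ~<>(c -> a), 1   [~[]-rule on 3: fresh world 1, 0R1]
6. ~(c -> a), 0   [~<>-rule on 5 via 1R0]
7. c, 0   [~->-rule on 6]
8. ~a, 0   [~->-rule on 6]
Accessibility: 0R0, 0R1, 1R0, 1R1
Branch closes: a and ~a both at 0.
All branches of the negation close; one closing branch shown above.

Valid in B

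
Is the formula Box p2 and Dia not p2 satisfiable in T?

Unsatisfiable (every branch closes)

1. Box p2 and Dia not p2, 0
2. Box p2, 0
3. Dia not p2, 0
4. p2, 0
5. not p2, 1
6. p2, 1
Accessibility: 0R0, 0R1, 1R1
Branch closes: p2 and not p2 both at 1.
All branches of the tableau close; one closing branch shown above.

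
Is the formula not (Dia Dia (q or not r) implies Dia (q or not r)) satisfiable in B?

Satisfiable (open branch found)

1. not (Dia Dia (q or not r) implies Dia (q or not r)), 0
2. Dia Dia (q or not r), 0   [neg-implies-rule on 1]
3. not Dia (q or not r), 0   [neg-implies-rule on 1]
4. not (q or not r), 0   [neg-Dia-rule on 3 via 0R0]
5. not q, 0   [neg-or-rule on 4]
6. r, 0   [neg-or-rule on 4]
7. Dia (q or not r), 1   [Dia-rule on 2: fresh world 1, 0R1]
8. not (q or not r), 1   [neg-Dia-rule on 3 via 0R1]
9. not q, 1   [neg-or-rule on 8]
10. r, 1   [neg-or-rule on 8]
11. q or not r, 2   [Dia-rule on 7: fresh world 2, 1R2]
12. not r, 2   [or-rule on 11 (branches; this branch)]
Accessibility: 0R0, 0R1, 1R0, 1R1, 1R2, 2R1, 2R2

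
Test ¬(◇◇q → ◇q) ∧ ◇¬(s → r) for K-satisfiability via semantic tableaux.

1. ¬(◇◇q → ◇q) ∧ ◇¬(s → r), u
2. ¬(◇◇q → ◇q), u
3. ◇¬(s → r), u
4. ◇◇q, u
5. ¬◇q, u
6. ¬(s → r), v
7. s, v
8. ¬r, v
9. ¬q, v
10. ◇q, w
11. ¬q, w
12. q, x
Accessibility: uRv, uRw, wRx

Satisfiable (open branch found)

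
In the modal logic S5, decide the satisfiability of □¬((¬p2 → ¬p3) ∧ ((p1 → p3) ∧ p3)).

1. □¬((¬p2 → ¬p3) ∧ ((p1 → p3) ∧ p3)), u
2. ¬((¬p2 → ¬p3) ∧ ((p1 → p3) ∧ p3)), u
3. ¬((p1 → p3) ∧ p3), u
4. ¬p3, u
Accessibility: uRu

Satisfiable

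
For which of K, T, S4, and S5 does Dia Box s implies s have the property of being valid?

S5

S4-tableau for the negation not (Dia Box s implies s):
1. not (Dia Box s implies s), w0
2. Dia Box s, w0   [neg-implies-rule on 1]
3. not s, w0   [neg-implies-rule on 1]
4. Box s, w1   [Dia-rule on 2: fresh world w1, w0Rw1]
5. s, w1   [Box-rule on 4 via w1Rw1]
Accessibility: w0Rw0, w0Rw1, w1Rw1
Complete open branch: countermodel on an S4-frame, so not valid in S4, nor in K, T (the same frame is also a K-frame and a T-frame).
S5-tableau for the negation not (Dia Box s implies s):
1. not (Dia Box s implies s), w0
2. Dia Box s, w0   [neg-implies-rule on 1]
3. not s, w0   [neg-implies-rule on 1]
4. Box s, w1   [Dia-rule on 2: fresh world w1, w0Rw1]
5. s, w0   [Box-rule on 4 via w1Rw0]
Accessibility: w0Rw0, w0Rw1, w1Rw0, w1Rw1
Branch closes: s and not s both at w0.
Every branch closes (one shown): valid in S5.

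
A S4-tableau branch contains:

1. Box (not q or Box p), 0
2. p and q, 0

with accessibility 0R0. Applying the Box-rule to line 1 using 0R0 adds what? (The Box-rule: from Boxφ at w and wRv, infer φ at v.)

not q or Box p, 0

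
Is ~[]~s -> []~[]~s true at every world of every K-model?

No, not valid

Tableau for the negation ~(~[]~s -> []~[]~s):
1. ~(~[]~s -> []~[]~s), w0
2. ~[]~s, w0
3. ~[]~[]~s, w0
4. s, w1
5. []~s, w2
Accessibility: w0Rw1, w0Rw2
The negation has an open branch (countermodel exists).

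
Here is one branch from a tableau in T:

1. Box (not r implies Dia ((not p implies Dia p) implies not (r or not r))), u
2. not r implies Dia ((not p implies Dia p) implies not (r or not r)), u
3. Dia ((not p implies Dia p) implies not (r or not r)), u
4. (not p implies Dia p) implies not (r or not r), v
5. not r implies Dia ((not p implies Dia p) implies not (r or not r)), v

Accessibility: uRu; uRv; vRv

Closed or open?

No world carries both an atom and its negation.

No, open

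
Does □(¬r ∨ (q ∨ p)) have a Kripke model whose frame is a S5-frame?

Satisfiable (open branch found)

1. □(¬r ∨ (q ∨ p)), 0
2. ¬r ∨ (q ∨ p), 0   [□-rule on 1 via 0R0]
3. q ∨ p, 0   [∨-rule on 2 (branches; this branch)]
4. p, 0   [∨-rule on 3 (branches; this branch)]
Accessibility: 0R0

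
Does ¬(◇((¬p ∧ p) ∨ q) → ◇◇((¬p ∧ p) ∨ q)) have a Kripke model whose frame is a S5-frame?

Unsatisfiable (every branch closes)

1. ¬(◇((¬p ∧ p) ∨ q) → ◇◇((¬p ∧ p) ∨ q)), 0
2. ◇((¬p ∧ p) ∨ q), 0
3. ¬◇◇((¬p ∧ p) ∨ q), 0
4. ¬◇((¬p ∧ p) ∨ q), 0
5. ¬((¬p ∧ p) ∨ q), 0
6. ¬(¬p ∧ p), 0
7. ¬q, 0
8. ¬p, 0
9. (¬p ∧ p) ∨ q, 1
10. ¬◇((¬p ∧ p) ∨ q), 1
11. ¬((¬p ∧ p) ∨ q), 1
12. ¬(¬p ∧ p), 1
13. ¬q, 1
14. ¬p ∧ p, 1
15. ¬p, 1
16. p, 1
Accessibility: 0R0, 0R1, 1R0, 1R1
Branch closes: p and ¬p both at 1.
All branches of the tableau close; one closing branch shown above.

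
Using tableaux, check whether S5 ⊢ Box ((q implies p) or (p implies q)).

Yes, valid

Tableau for the negation not Box ((q implies p) or (p implies q)):
1. not Box ((q implies p) or (p implies q)), w0
2. not ((q implies p) or (p implies q)), w1
3. not (q implies p), w1
4. not (p implies q), w1
5. q, w1
6. not p, w1
7. p, w1
8. not q, w1
Accessibility: w0Rw0, w0Rw1, w1Rw0, w1Rw1
Branch closes: p and not p both at w1.
All branches of the negation close; one closing branch shown above.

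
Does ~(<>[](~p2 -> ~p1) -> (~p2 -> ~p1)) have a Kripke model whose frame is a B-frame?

No, unsatisfiable

1. ~(<>[](~p2 -> ~p1) -> (~p2 -> ~p1)), u
2. <>[](~p2 -> ~p1), u   [~->-rule on 1]
3. ~(~p2 -> ~p1), u   [~->-rule on 1]
4. ~p2, u   [~->-rule on 3]
5. p1, u   [~->-rule on 3]
6. [](~p2 -> ~p1), v   [<>-rule on 2: fresh world v, uRv]
7. ~p2 -> ~p1, u   [[]-rule on 6 via vRu]
8. ~p2 -> ~p1, v   [[]-rule on 6 via vRv]
9. ~p1, u   [->-rule on 7 (branches; this branch)]
Accessibility: uRu, uRv, vRu, vRv
Branch closes: p1 and ~p1 both at u.
(One branch shown.) All branches close.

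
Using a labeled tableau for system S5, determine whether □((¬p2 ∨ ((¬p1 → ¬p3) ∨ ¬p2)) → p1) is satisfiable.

Satisfiable (open branch found)

1. □((¬p2 ∨ ((¬p1 → ¬p3) ∨ ¬p2)) → p1), w0
2. (¬p2 ∨ ((¬p1 → ¬p3) ∨ ¬p2)) → p1, w0   [□-rule on 1 via w0Rw0]
3. p1, w0   [→-rule on 2 (branches; this branch)]
Accessibility: w0Rw0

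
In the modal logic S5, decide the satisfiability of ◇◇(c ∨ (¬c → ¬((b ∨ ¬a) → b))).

Satisfiable (open branch found)

1. ◇◇(c ∨ (¬c → ¬((b ∨ ¬a) → b))), 0
2. ◇(c ∨ (¬c → ¬((b ∨ ¬a) → b))), 1
3. c ∨ (¬c → ¬((b ∨ ¬a) → b)), 2
4. ¬c → ¬((b ∨ ¬a) → b), 2
5. ¬((b ∨ ¬a) → b), 2
6. b ∨ ¬a, 2
7. ¬b, 2
8. ¬a, 2
Accessibility: 0R0, 0R1, 0R2, 1R0, 1R1, 1R2, 2R0, 2R1, 2R2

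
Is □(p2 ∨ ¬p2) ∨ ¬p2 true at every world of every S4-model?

Valid in S4

Tableau for the negation ¬(□(p2 ∨ ¬p2) ∨ ¬p2):
1. ¬(□(p2 ∨ ¬p2) ∨ ¬p2), w0
2. ¬□(p2 ∨ ¬p2), w0   [¬∨-rule on 1]
3. p2, w0   [¬∨-rule on 1]
4. ¬(p2 ∨ ¬p2), w1   [¬□-rule on 2: fresh world w1, w0Rw1]
5. ¬p2, w1   [¬∨-rule on 4]
6. p2, w1   [¬∨-rule on 4]
Accessibility: w0Rw0, w0Rw1, w1Rw1
Branch closes: p2 and ¬p2 both at w1.
Every branch of the negation's tableau closes; the branch above is one of them.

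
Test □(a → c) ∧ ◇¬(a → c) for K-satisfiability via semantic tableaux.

Unsatisfiable

1. □(a → c) ∧ ◇¬(a → c), w0
2. □(a → c), w0
3. ◇¬(a → c), w0
4. ¬(a → c), w1
5. a, w1
6. ¬c, w1
7. a → c, w1
8. c, w1
Accessibility: w0Rw1
Branch closes: c and ¬c both at w1.
Every branch closes; the branch above is one of them.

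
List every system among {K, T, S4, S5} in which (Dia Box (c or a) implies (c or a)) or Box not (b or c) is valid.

S5

S5-tableau for the negation not ((Dia Box (c or a) implies (c or a)) or Box not (b or c)):
1. not ((Dia Box (c or a) implies (c or a)) or Box not (b or c)), u
2. not (Dia Box (c or a) implies (c or a)), u
3. not Box not (b or c), u
4. Dia Box (c or a), u
5. not (c or a), u
6. not c, u
7. not a, u
8. b or c, v
9. c, v
10. Box (c or a), w
11. c or a, u
12. c or a, v
13. c or a, w
14. a, u
Accessibility: uRu, uRv, uRw, vRu, vRv, vRw, wRu, wRv, wRw
Branch closes: a and not a both at u.
Every branch closes (one shown): valid in S5.
S4-tableau for the negation not ((Dia Box (c or a) implies (c or a)) or Box not (b or c)):
1. not ((Dia Box (c or a) implies (c or a)) or Box not (b or c)), u
2. not (Dia Box (c or a) implies (c or a)), u
3. not Box not (b or c), u
4. Dia Box (c or a), u
5. not (c or a), u
6. not c, u
7. not a, u
8. b or c, v
9. c, v
10. Box (c or a), w
11. c or a, w
12. a, w
Accessibility: uRu, uRv, uRw, vRv, wRw
Complete open branch: countermodel on an S4-frame, so not valid in S4, nor in K, T (the same frame is also a K-frame and a T-frame).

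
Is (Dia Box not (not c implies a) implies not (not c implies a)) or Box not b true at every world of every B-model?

Tableau for the negation not ((Dia Box not (not c implies a) implies not (not c implies a)) or Box not b):
1. not ((Dia Box not (not c implies a) implies not (not c implies a)) or Box not b), u
2. not (Dia Box not (not c implies a) implies not (not c implies a)), u   [neg-or-rule on 1]
3. not Box not b, u   [neg-or-rule on 1]
4. Dia Box not (not c implies a), u   [neg-implies-rule on 2]
5. not c implies a, u   [neg-implies-rule on 2]
6. a, u   [implies-rule on 5 (branches; this branch)]
7. b, v   [neg-Box-rule on 3: fresh world v, uRv]
8. Box not (not c implies a), w   [Dia-rule on 4: fresh world w, uRw]
9. not (not c implies a), u   [Box-rule on 8 via wRu]
10. not c, u   [neg-implies-rule on 9]
11. not a, u   [neg-implies-rule on 9]
Accessibility: uRu, uRv, uRw, vRu, vRv, wRu, wRw
Branch closes: a and not a both at u.
All branches of the negation close; one closing branch shown above.

Yes, valid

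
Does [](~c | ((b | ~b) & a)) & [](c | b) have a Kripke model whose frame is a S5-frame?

Yes, satisfiable

1. [](~c | ((b | ~b) & a)) & [](c | b), u
2. [](~c | ((b | ~b) & a)), u   [&-rule on 1]
3. [](c | b), u   [&-rule on 1]
4. ~c | ((b | ~b) & a), u   [[]-rule on 2 via uRu]
5. c | b, u   [[]-rule on 3 via uRu]
6. (b | ~b) & a, u   [|-rule on 4 (branches; this branch)]
7. b | ~b, u   [&-rule on 6]
8. a, u   [&-rule on 6]
9. b, u   [|-rule on 5 (branches; this branch)]
Accessibility: uRu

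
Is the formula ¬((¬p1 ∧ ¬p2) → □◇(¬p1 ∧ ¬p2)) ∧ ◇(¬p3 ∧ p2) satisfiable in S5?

Unsatisfiable

1. ¬((¬p1 ∧ ¬p2) → □◇(¬p1 ∧ ¬p2)) ∧ ◇(¬p3 ∧ p2), u
2. ¬((¬p1 ∧ ¬p2) → □◇(¬p1 ∧ ¬p2)), u   [∧-rule on 1]
3. ◇(¬p3 ∧ p2), u   [∧-rule on 1]
4. ¬p1 ∧ ¬p2, u   [¬→-rule on 2]
5. ¬□◇(¬p1 ∧ ¬p2), u   [¬→-rule on 2]
6. ¬p1, u   [∧-rule on 4]
7. ¬p2, u   [∧-rule on 4]
8. ¬p3 ∧ p2, v   [◇-rule on 3: fresh world v, uRv]
9. ¬p3, v   [∧-rule on 8]
10. p2, v   [∧-rule on 8]
11. ¬◇(¬p1 ∧ ¬p2), w   [¬□-rule on 5: fresh world w, uRw]
12. ¬(¬p1 ∧ ¬p2), u   [¬◇-rule on 11 via wRu]
13. ¬(¬p1 ∧ ¬p2), v   [¬◇-rule on 11 via wRv]
14. ¬(¬p1 ∧ ¬p2), w   [¬◇-rule on 11 via wRw]
15. p2, u   [¬∧-rule on 12 (branches; this branch)]
Accessibility: uRu, uRv, uRw, vRu, vRv, vRw, wRu, wRv, wRw
Branch closes: p2 and ¬p2 both at u.
(One branch shown.) All branches close.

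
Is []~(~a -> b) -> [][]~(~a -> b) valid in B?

Not valid

Tableau for the negation ~([]~(~a -> b) -> [][]~(~a -> b)):
1. ~([]~(~a -> b) -> [][]~(~a -> b)), w0
2. []~(~a -> b), w0   [~->-rule on 1]
3. ~[][]~(~a -> b), w0   [~->-rule on 1]
4. ~(~a -> b), w0   [[]-rule on 2 via w0Rw0]
5. ~a, w0   [~->-rule on 4]
6. ~b, w0   [~->-rule on 4]
7. ~[]~(~a -> b), w1   [~[]-rule on 3: fresh world w1, w0Rw1]
8. ~(~a -> b), w1   [[]-rule on 2 via w0Rw1]
9. ~a, w1   [~->-rule on 8]
10. ~b, w1   [~->-rule on 8]
11. ~a -> b, w2   [~[]-rule on 7: fresh world w2, w1Rw2]
12. b, w2   [->-rule on 11 (branches; this branch)]
Accessibility: w0Rw0, w0Rw1, w1Rw0, w1Rw1, w1Rw2, w2Rw1, w2Rw2
The negation has an open branch (countermodel exists).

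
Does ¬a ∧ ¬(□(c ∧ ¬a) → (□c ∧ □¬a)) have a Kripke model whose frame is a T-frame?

No, unsatisfiable

1. ¬a ∧ ¬(□(c ∧ ¬a) → (□c ∧ □¬a)), u
2. ¬a, u
3. ¬(□(c ∧ ¬a) → (□c ∧ □¬a)), u
4. □(c ∧ ¬a), u
5. ¬(□c ∧ □¬a), u
6. c ∧ ¬a, u
7. c, u
8. ¬□¬a, u
9. a, v
10. c ∧ ¬a, v
11. c, v
12. ¬a, v
Accessibility: uRu, uRv, vRv
Branch closes: a and ¬a both at v.
(One branch shown.) All branches close.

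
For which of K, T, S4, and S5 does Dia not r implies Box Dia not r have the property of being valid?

S5

S4-tableau for the negation not (Dia not r implies Box Dia not r):
1. not (Dia not r implies Box Dia not r), u
2. Dia not r, u   [neg-implies-rule on 1]
3. not Box Dia not r, u   [neg-implies-rule on 1]
4. not r, v   [Dia-rule on 2: fresh world v, uRv]
5. not Dia not r, w   [neg-Box-rule on 3: fresh world w, uRw]
6. r, w   [neg-Dia-rule on 5 via wRw]
Accessibility: uRu, uRv, uRw, vRv, wRw
Complete open branch: countermodel on an S4-frame, so not valid in S4, nor in K, T (the same frame is also a K-frame and a T-frame).
S5-tableau for the negation not (Dia not r implies Box Dia not r):
1. not (Dia not r implies Box Dia not r), u
2. Dia not r, u   [neg-implies-rule on 1]
3. not Box Dia not r, u   [neg-implies-rule on 1]
4. not r, v   [Dia-rule on 2: fresh world v, uRv]
5. not Dia not r, w   [neg-Box-rule on 3: fresh world w, uRw]
6. r, u   [neg-Dia-rule on 5 via wRu]
7. r, v   [neg-Dia-rule on 5 via wRv]
Accessibility: uRu, uRv, uRw, vRu, vRv, vRw, wRu, wRv, wRw
Branch closes: r and not r both at v.
Every branch closes (one shown): valid in S5.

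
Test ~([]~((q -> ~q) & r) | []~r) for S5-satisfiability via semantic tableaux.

1. ~([]~((q -> ~q) & r) | []~r), 0
2. ~[]~((q -> ~q) & r), 0
3. ~[]~r, 0
4. (q -> ~q) & r, 1
5. q -> ~q, 1
6. r, 1
7. ~q, 1
8. r, 2
Accessibility: 0R0, 0R1, 0R2, 1R0, 1R1, 1R2, 2R0, 2R1, 2R2

Satisfiable (open branch found)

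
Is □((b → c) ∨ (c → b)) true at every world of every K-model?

Tableau for the negation ¬□((b → c) ∨ (c → b)):
1. ¬□((b → c) ∨ (c → b)), w0
2. ¬((b → c) ∨ (c → b)), w1   [¬□-rule on 1: fresh world w1, w0Rw1]
3. ¬(b → c), w1   [¬∨-rule on 2]
4. ¬(c → b), w1   [¬∨-rule on 2]
5. b, w1   [¬→-rule on 3]
6. ¬c, w1   [¬→-rule on 3]
7. c, w1   [¬→-rule on 4]
8. ¬b, w1   [¬→-rule on 4]
Accessibility: w0Rw1
Branch closes: c and ¬c both at w1.
All branches of the negation close; one closing branch shown above.

Valid in K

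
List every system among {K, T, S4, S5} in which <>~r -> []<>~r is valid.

S5

S4-tableau for the negation ~(<>~r -> []<>~r):
1. ~(<>~r -> []<>~r), 0
2. <>~r, 0
3. ~[]<>~r, 0
4. ~r, 1
5. ~<>~r, 2
6. r, 2
Accessibility: 0R0, 0R1, 0R2, 1R1, 2R2
Complete open branch: countermodel on an S4-frame, so not valid in S4, nor in K, T (the same frame is also a K-frame and a T-frame).
S5-tableau for the negation ~(<>~r -> []<>~r):
1. ~(<>~r -> []<>~r), 0
2. <>~r, 0
3. ~[]<>~r, 0
4. ~r, 1
5. ~<>~r, 2
6. r, 0
7. r, 1
Accessibility: 0R0, 0R1, 0R2, 1R0, 1R1, 1R2, 2R0, 2R1, 2R2
Branch closes: r and ~r both at 1.
Every branch closes (one shown): valid in S5.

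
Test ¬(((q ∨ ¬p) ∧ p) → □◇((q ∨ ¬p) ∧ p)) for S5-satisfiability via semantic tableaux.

1. ¬(((q ∨ ¬p) ∧ p) → □◇((q ∨ ¬p) ∧ p)), 0
2. (q ∨ ¬p) ∧ p, 0   [¬→-rule on 1]
3. ¬□◇((q ∨ ¬p) ∧ p), 0   [¬→-rule on 1]
4. q ∨ ¬p, 0   [∧-rule on 2]
5. p, 0   [∧-rule on 2]
6. q, 0   [∨-rule on 4 (branches; this branch)]
7. ¬◇((q ∨ ¬p) ∧ p), 1   [¬□-rule on 3: fresh world 1, 0R1]
8. ¬((q ∨ ¬p) ∧ p), 0   [¬◇-rule on 7 via 1R0]
9. ¬((q ∨ ¬p) ∧ p), 1   [¬◇-rule on 7 via 1R1]
10. ¬(q ∨ ¬p), 0   [¬∧-rule on 8 (branches; this branch)]
11. ¬q, 0   [¬∨-rule on 10]
Accessibility: 0R0, 0R1, 1R0, 1R1
Branch closes: q and ¬q both at 0.
Every branch closes; the branch above is one of them.

Unsatisfiable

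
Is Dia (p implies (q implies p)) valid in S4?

Tableau for the negation not Dia (p implies (q implies p)):
1. not Dia (p implies (q implies p)), 0
2. not (p implies (q implies p)), 0
3. p, 0
4. not (q implies p), 0
5. q, 0
6. not p, 0
Accessibility: 0R0
Branch closes: p and not p both at 0.
Every branch of the negation's tableau closes; the branch above is one of them.

Valid in S4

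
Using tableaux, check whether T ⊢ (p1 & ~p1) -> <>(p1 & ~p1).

Tableau for the negation ~((p1 & ~p1) -> <>(p1 & ~p1)):
1. ~((p1 & ~p1) -> <>(p1 & ~p1)), 0
2. p1 & ~p1, 0   [~->-rule on 1]
3. ~<>(p1 & ~p1), 0   [~->-rule on 1]
4. p1, 0   [&-rule on 2]
5. ~p1, 0   [&-rule on 2]
Accessibility: 0R0
Branch closes: p1 and ~p1 both at 0.
Every branch of the negation's tableau closes; the branch above is one of them.

Valid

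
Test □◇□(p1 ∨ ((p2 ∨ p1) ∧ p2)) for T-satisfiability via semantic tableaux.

1. □◇□(p1 ∨ ((p2 ∨ p1) ∧ p2)), w0
2. ◇□(p1 ∨ ((p2 ∨ p1) ∧ p2)), w0
3. □(p1 ∨ ((p2 ∨ p1) ∧ p2)), w1
4. ◇□(p1 ∨ ((p2 ∨ p1) ∧ p2)), w1
5. p1 ∨ ((p2 ∨ p1) ∧ p2), w1
6. (p2 ∨ p1) ∧ p2, w1
7. p2 ∨ p1, w1
8. p2, w1
9. p1, w1
10. □(p1 ∨ ((p2 ∨ p1) ∧ p2)), w2
11. p1 ∨ ((p2 ∨ p1) ∧ p2), w2
12. (p2 ∨ p1) ∧ p2, w2
13. p2 ∨ p1, w2
14. p2, w2
15. p1, w2
Accessibility: w0Rw0, w0Rw1, w1Rw1, w1Rw2, w2Rw2

Yes, satisfiable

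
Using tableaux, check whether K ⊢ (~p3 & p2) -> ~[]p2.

Not valid

Tableau for the negation ~((~p3 & p2) -> ~[]p2):
1. ~((~p3 & p2) -> ~[]p2), w0
2. ~p3 & p2, w0   [~->-rule on 1]
3. []p2, w0   [~->-rule on 1]
4. ~p3, w0   [&-rule on 2]
5. p2, w0   [&-rule on 2]
The negation has an open branch (countermodel exists).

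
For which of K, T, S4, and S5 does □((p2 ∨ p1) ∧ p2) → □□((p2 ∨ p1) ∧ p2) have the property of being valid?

S4, S5

S4-tableau for the negation ¬(□((p2 ∨ p1) ∧ p2) → □□((p2 ∨ p1) ∧ p2)):
1. ¬(□((p2 ∨ p1) ∧ p2) → □□((p2 ∨ p1) ∧ p2)), 0
2. □((p2 ∨ p1) ∧ p2), 0
3. ¬□□((p2 ∨ p1) ∧ p2), 0
4. (p2 ∨ p1) ∧ p2, 0
5. p2 ∨ p1, 0
6. p2, 0
7. p1, 0
8. ¬□((p2 ∨ p1) ∧ p2), 1
9. (p2 ∨ p1) ∧ p2, 1
10. p2 ∨ p1, 1
11. p2, 1
12. p1, 1
13. ¬((p2 ∨ p1) ∧ p2), 2
14. (p2 ∨ p1) ∧ p2, 2
15. p2 ∨ p1, 2
16. p2, 2
17. ¬(p2 ∨ p1), 2
18. ¬p2, 2
19. ¬p1, 2
Accessibility: 0R0, 0R1, 0R2, 1R1, 1R2, 2R2
Branch closes: p2 and ¬p2 both at 2.
Every branch closes (one shown): valid in S4, hence also in S5 (every theorem of S4 is a theorem of S5).
T-tableau for the negation ¬(□((p2 ∨ p1) ∧ p2) → □□((p2 ∨ p1) ∧ p2)):
1. ¬(□((p2 ∨ p1) ∧ p2) → □□((p2 ∨ p1) ∧ p2)), 0
2. □((p2 ∨ p1) ∧ p2), 0
3. ¬□□((p2 ∨ p1) ∧ p2), 0
4. (p2 ∨ p1) ∧ p2, 0
5. p2 ∨ p1, 0
6. p2, 0
7. p1, 0
8. ¬□((p2 ∨ p1) ∧ p2), 1
9. (p2 ∨ p1) ∧ p2, 1
10. p2 ∨ p1, 1
11. p2, 1
12. p1, 1
13. ¬((p2 ∨ p1) ∧ p2), 2
14. ¬p2, 2
Accessibility: 0R0, 0R1, 1R1, 1R2, 2R2
Complete open branch: countermodel on a T-frame, so not valid in T, nor in K (the same frame is also a K-frame).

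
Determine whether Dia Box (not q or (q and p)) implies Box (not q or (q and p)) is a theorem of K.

No, not valid

Tableau for the negation not (Dia Box (not q or (q and p)) implies Box (not q or (q and p))):
1. not (Dia Box (not q or (q and p)) implies Box (not q or (q and p))), 0
2. Dia Box (not q or (q and p)), 0
3. not Box (not q or (q and p)), 0
4. Box (not q or (q and p)), 1
5. not (not q or (q and p)), 2
6. q, 2
7. not (q and p), 2
8. not p, 2
Accessibility: 0R1, 0R2
The negation has an open branch (countermodel exists).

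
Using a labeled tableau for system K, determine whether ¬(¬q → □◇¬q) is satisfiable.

Satisfiable

1. ¬(¬q → □◇¬q), 0
2. ¬q, 0
3. ¬□◇¬q, 0
4. ¬◇¬q, 1
Accessibility: 0R1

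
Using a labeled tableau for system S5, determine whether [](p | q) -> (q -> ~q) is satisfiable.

1. [](p | q) -> (q -> ~q), u
2. q -> ~q, u
3. ~q, u
Accessibility: uRu

Yes, satisfiable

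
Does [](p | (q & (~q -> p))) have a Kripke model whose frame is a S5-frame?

Satisfiable (open branch found)

1. [](p | (q & (~q -> p))), u
2. p | (q & (~q -> p)), u
3. q & (~q -> p), u
4. q, u
5. ~q -> p, u
6. p, u
Accessibility: uRu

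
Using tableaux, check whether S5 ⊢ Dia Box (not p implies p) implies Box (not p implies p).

Tableau for the negation not (Dia Box (not p implies p) implies Box (not p implies p)):
1. not (Dia Box (not p implies p) implies Box (not p implies p)), w0
2. Dia Box (not p implies p), w0
3. not Box (not p implies p), w0
4. Box (not p implies p), w1
5. not p implies p, w0
6. not p implies p, w1
7. p, w0
8. p, w1
9. not (not p implies p), w2
10. not p, w2
11. not p implies p, w2
12. p, w2
Accessibility: w0Rw0, w0Rw1, w0Rw2, w1Rw0, w1Rw1, w1Rw2, w2Rw0, w2Rw1, w2Rw2
Branch closes: p and not p both at w2.
Every branch of the negation's tableau closes; the branch above is one of them.

Valid in S5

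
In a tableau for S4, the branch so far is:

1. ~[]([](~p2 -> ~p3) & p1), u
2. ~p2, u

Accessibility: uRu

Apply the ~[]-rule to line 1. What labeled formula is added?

a fresh world v with uRv, and ~([](~p2 -> ~p3) & p1) at v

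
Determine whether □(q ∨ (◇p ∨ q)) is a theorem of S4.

Tableau for the negation ¬□(q ∨ (◇p ∨ q)):
1. ¬□(q ∨ (◇p ∨ q)), u
2. ¬(q ∨ (◇p ∨ q)), v
3. ¬q, v
4. ¬(◇p ∨ q), v
5. ¬◇p, v
6. ¬p, v
Accessibility: uRu, uRv, vRv
The negation has an open branch (countermodel exists).

Not valid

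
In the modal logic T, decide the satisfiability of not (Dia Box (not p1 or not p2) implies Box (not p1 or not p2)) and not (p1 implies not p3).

1. not (Dia Box (not p1 or not p2) implies Box (not p1 or not p2)) and not (p1 implies not p3), w0
2. not (Dia Box (not p1 or not p2) implies Box (not p1 or not p2)), w0
3. not (p1 implies not p3), w0
4. Dia Box (not p1 or not p2), w0
5. not Box (not p1 or not p2), w0
6. p1, w0
7. p3, w0
8. Box (not p1 or not p2), w1
9. not p1 or not p2, w1
10. not p2, w1
11. not (not p1 or not p2), w2
12. p1, w2
13. p2, w2
Accessibility: w0Rw0, w0Rw1, w0Rw2, w1Rw1, w2Rw2

Yes, satisfiable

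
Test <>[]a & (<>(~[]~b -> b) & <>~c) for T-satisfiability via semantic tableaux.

Yes, satisfiable

1. <>[]a & (<>(~[]~b -> b) & <>~c), w0
2. <>[]a, w0   [&-rule on 1]
3. <>(~[]~b -> b) & <>~c, w0   [&-rule on 1]
4. <>(~[]~b -> b), w0   [&-rule on 3]
5. <>~c, w0   [&-rule on 3]
6. []a, w1   [<>-rule on 2: fresh world w1, w0Rw1]
7. a, w1   [[]-rule on 6 via w1Rw1]
8. ~[]~b -> b, w2   [<>-rule on 4: fresh world w2, w0Rw2]
9. b, w2   [->-rule on 8 (branches; this branch)]
10. ~c, w3   [<>-rule on 5: fresh world w3, w0Rw3]
Accessibility: w0Rw0, w0Rw1, w0Rw2, w0Rw3, w1Rw1, w2Rw2, w3Rw3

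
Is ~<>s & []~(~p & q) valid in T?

Invalid (countermodel exists)

Tableau for the negation ~(~<>s & []~(~p & q)):
1. ~(~<>s & []~(~p & q)), 0
2. ~[]~(~p & q), 0   [~&-rule on 1 (branches; this branch)]
3. ~p & q, 1   [~[]-rule on 2: fresh world 1, 0R1]
4. ~p, 1   [&-rule on 3]
5. q, 1   [&-rule on 3]
Accessibility: 0R0, 0R1, 1R1
The negation has an open branch (countermodel exists).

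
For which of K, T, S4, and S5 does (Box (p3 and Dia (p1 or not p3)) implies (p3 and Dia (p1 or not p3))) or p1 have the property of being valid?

K-tableau for the negation not ((Box (p3 and Dia (p1 or not p3)) implies (p3 and Dia (p1 or not p3))) or p1):
1. not ((Box (p3 and Dia (p1 or not p3)) implies (p3 and Dia (p1 or not p3))) or p1), 0
2. not (Box (p3 and Dia (p1 or not p3)) implies (p3 and Dia (p1 or not p3))), 0   [neg-or-rule on 1]
3. not p1, 0   [neg-or-rule on 1]
4. Box (p3 and Dia (p1 or not p3)), 0   [neg-implies-rule on 2]
5. not (p3 and Dia (p1 or not p3)), 0   [neg-implies-rule on 2]
6. not Dia (p1 or not p3), 0   [neg-and-rule on 5 (branches; this branch)]
Complete open branch: countermodel on a K-frame, so not valid in K.
T-tableau for the negation not ((Box (p3 and Dia (p1 or not p3)) implies (p3 and Dia (p1 or not p3))) or p1):
1. not ((Box (p3 and Dia (p1 or not p3)) implies (p3 and Dia (p1 or not p3))) or p1), 0
2. not (Box (p3 and Dia (p1 or not p3)) implies (p3 and Dia (p1 or not p3))), 0   [neg-or-rule on 1]
3. not p1, 0   [neg-or-rule on 1]
4. Box (p3 and Dia (p1 or not p3)), 0   [neg-implies-rule on 2]
5. not (p3 and Dia (p1 or not p3)), 0   [neg-implies-rule on 2]
6. p3 and Dia (p1 or not p3), 0   [Box-rule on 4 via 0R0]
7. p3, 0   [and-rule on 6]
8. Dia (p1 or not p3), 0   [and-rule on 6]
9. not Dia (p1 or not p3), 0   [neg-and-rule on 5 (branches; this branch)]
10. not (p1 or not p3), 0   [neg-Dia-rule on 9 via 0R0]
11. p1 or not p3, 1   [Dia-rule on 8: fresh world 1, 0R1]
12. p3 and Dia (p1 or not p3), 1   [Box-rule on 4 via 0R1]
13. p3, 1   [and-rule on 12]
14. Dia (p1 or not p3), 1   [and-rule on 12]
15. not (p1 or not p3), 1   [neg-Dia-rule on 9 via 0R1]
16. not p1, 1   [neg-or-rule on 15]
17. not p3, 1   [or-rule on 11 (branches; this branch)]
Accessibility: 0R0, 0R1, 1R1
Branch closes: p3 and not p3 both at 1.
Every branch closes (one shown): valid in T, hence also in S4, S5 (every theorem of T is a theorem of S4 and S5).

T, S4, S5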